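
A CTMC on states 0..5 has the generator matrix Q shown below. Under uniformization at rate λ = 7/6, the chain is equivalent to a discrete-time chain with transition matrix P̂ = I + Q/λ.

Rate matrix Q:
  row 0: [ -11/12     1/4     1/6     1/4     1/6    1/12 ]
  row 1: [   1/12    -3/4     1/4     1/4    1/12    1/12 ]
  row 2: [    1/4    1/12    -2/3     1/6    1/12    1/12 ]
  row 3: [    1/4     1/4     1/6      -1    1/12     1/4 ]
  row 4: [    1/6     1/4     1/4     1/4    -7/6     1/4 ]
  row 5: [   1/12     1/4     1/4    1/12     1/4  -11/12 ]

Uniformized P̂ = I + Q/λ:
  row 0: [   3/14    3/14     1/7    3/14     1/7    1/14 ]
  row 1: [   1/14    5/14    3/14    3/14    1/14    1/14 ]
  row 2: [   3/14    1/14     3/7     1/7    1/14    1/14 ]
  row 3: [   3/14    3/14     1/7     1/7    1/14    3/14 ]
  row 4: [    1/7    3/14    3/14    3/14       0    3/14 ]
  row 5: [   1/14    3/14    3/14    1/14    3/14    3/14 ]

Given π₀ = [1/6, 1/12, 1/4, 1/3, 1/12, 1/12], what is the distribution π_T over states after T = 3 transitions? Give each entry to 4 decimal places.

t=0: π = [0.1667, 0.0833, 0.2500, 0.3333, 0.0833, 0.0833]
t=1: π = [0.1845, 0.1905, 0.2321, 0.1607, 0.0893, 0.1429]
t=2: π = [0.1603, 0.2083, 0.2394, 0.1658, 0.0986, 0.1276]
t=3: π = [0.1593, 0.2099, 0.2423, 0.1671, 0.0941, 0.1274]

π = [0.1593, 0.2099, 0.2423, 0.1671, 0.0941, 0.1274]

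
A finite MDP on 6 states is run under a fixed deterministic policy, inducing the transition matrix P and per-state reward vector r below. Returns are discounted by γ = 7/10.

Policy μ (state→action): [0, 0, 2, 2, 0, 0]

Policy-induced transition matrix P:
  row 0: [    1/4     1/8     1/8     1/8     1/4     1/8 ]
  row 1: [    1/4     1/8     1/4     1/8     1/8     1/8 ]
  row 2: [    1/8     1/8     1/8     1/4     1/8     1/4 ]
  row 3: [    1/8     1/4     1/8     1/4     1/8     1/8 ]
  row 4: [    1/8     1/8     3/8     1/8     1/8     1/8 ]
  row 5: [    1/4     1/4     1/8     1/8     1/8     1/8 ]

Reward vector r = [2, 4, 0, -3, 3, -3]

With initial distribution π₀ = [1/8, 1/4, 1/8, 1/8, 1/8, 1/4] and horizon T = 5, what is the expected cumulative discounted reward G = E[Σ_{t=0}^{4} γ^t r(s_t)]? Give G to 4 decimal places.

G = 1.5054

t=0: π = [0.1250, 0.2500, 0.1250, 0.1250, 0.1250, 0.2500], E[r] = 0.5000, γ^t·E[r] = 0.500000, running G = 0.500000
t=1: π = [0.2031, 0.1719, 0.1875, 0.1563, 0.1406, 0.1406], E[r] = 0.6250, γ^t·E[r] = 0.437500, running G = 0.937500
t=2: π = [0.1895, 0.1621, 0.1816, 0.1680, 0.1504, 0.1484], E[r] = 0.5293, γ^t·E[r] = 0.259355, running G = 1.196855
t=3: π = [0.1875, 0.1646, 0.1829, 0.1687, 0.1487, 0.1477], E[r] = 0.5300, γ^t·E[r] = 0.181800, running G = 1.378656
t=4: π = [0.1875, 0.1646, 0.1827, 0.1689, 0.1484, 0.1479], E[r] = 0.5280, γ^t·E[r] = 0.126784, running G = 1.505439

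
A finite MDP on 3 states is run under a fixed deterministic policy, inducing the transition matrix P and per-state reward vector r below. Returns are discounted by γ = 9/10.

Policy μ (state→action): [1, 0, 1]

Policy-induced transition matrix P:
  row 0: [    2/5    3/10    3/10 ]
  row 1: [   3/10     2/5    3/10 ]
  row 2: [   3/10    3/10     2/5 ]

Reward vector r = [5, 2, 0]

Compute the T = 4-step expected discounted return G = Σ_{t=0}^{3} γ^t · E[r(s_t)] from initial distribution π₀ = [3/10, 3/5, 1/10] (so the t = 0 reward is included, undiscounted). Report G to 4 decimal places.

G = 8.4272

t=0: π = [0.3000, 0.6000, 0.1000], E[r] = 2.7000, γ^t·E[r] = 2.700000, running G = 2.700000
t=1: π = [0.3300, 0.3600, 0.3100], E[r] = 2.3700, γ^t·E[r] = 2.133000, running G = 4.833000
t=2: π = [0.3330, 0.3360, 0.3310], E[r] = 2.3370, γ^t·E[r] = 1.892970, running G = 6.725970
t=3: π = [0.3333, 0.3336, 0.3331], E[r] = 2.3337, γ^t·E[r] = 1.701267, running G = 8.427237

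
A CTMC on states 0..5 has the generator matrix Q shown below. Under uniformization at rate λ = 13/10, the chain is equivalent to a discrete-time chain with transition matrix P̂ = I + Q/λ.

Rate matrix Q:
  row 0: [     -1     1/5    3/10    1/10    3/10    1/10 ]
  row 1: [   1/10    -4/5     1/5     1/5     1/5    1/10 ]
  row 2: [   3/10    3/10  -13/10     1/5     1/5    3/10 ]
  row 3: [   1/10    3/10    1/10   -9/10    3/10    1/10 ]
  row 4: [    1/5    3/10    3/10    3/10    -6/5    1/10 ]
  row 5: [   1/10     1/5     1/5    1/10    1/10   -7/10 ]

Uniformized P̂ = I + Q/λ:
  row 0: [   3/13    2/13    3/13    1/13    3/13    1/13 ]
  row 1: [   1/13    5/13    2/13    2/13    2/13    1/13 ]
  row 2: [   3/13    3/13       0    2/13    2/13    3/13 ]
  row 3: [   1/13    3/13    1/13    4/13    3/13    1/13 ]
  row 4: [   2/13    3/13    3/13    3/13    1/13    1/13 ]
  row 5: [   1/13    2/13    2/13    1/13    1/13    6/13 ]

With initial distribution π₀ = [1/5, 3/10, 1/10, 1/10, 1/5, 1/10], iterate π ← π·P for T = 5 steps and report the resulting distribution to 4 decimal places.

t=0: π = [0.2000, 0.3000, 0.1000, 0.1000, 0.2000, 0.1000]
t=1: π = [0.1385, 0.2538, 0.1615, 0.1615, 0.1538, 0.1308]
t=2: π = [0.1349, 0.2491, 0.1391, 0.1698, 0.1550, 0.1521]
t=3: π = [0.1310, 0.2470, 0.1417, 0.1698, 0.1537, 0.1568]
t=4: π = [0.1307, 0.2466, 0.1409, 0.1697, 0.1531, 0.1590]
t=5: π = [0.1305, 0.2464, 0.1410, 0.1694, 0.1529, 0.1598]

π = [0.1305, 0.2464, 0.1410, 0.1694, 0.1529, 0.1598]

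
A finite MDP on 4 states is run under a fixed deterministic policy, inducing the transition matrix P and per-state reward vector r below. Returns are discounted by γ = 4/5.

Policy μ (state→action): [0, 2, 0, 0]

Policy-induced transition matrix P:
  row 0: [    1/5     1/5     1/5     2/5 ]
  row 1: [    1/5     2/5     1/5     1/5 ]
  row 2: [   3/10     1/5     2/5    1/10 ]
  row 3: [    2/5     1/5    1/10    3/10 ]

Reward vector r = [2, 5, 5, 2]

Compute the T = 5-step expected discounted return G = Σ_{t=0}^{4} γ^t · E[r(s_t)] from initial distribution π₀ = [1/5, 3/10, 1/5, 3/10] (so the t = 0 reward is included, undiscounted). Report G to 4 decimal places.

G = 11.5449

t=0: π = [0.2000, 0.3000, 0.2000, 0.3000], E[r] = 3.5000, γ^t·E[r] = 3.500000, running G = 3.500000
t=1: π = [0.2800, 0.2600, 0.2100, 0.2500], E[r] = 3.4100, γ^t·E[r] = 2.728000, running G = 6.228000
t=2: π = [0.2710, 0.2520, 0.2170, 0.2600], E[r] = 3.4070, γ^t·E[r] = 2.180480, running G = 8.408480
t=3: π = [0.2737, 0.2504, 0.2174, 0.2585], E[r] = 3.4034, γ^t·E[r] = 1.742541, running G = 10.151021
t=4: π = [0.2734, 0.2501, 0.2176, 0.2589], E[r] = 3.4031, γ^t·E[r] = 1.393922, running G = 11.544943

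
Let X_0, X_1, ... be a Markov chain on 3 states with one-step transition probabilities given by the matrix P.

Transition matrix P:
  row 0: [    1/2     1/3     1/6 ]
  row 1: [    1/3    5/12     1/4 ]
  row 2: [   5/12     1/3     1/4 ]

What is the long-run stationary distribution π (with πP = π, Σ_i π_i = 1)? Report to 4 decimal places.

π = [0.4215, 0.3636, 0.2149]

Balance equations π_j = Σ_i π_i·P[i][j]:
  π_0 = 1/2·π_0 + 1/3·π_1 + 5/12·π_2
  π_1 = 1/3·π_0 + 5/12·π_1 + 1/3·π_2
  normalize: π_0 + π_1 + π_2 = 1
Solving the linear system gives exactly π = [51/121, 4/11, 26/121].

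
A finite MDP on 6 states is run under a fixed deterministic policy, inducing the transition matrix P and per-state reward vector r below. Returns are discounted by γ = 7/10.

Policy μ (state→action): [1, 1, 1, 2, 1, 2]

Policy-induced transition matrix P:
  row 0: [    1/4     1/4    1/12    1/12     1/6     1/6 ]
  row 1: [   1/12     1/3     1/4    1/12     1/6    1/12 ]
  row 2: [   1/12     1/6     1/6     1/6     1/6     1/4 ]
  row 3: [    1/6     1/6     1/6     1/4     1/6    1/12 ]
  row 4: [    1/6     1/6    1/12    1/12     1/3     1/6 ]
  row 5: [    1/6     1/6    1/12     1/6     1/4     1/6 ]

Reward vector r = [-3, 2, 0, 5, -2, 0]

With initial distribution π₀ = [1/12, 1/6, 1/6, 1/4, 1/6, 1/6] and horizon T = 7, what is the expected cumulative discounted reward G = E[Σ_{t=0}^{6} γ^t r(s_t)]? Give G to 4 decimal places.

G = 1.4958

t=0: π = [0.0833, 0.1667, 0.1667, 0.2500, 0.1667, 0.1667], E[r] = 1.0000, γ^t·E[r] = 1.000000, running G = 1.000000
t=1: π = [0.1458, 0.2014, 0.1458, 0.1528, 0.2083, 0.1458], E[r] = 0.3125, γ^t·E[r] = 0.218750, running G = 1.218750
t=2: π = [0.1499, 0.2124, 0.1418, 0.1331, 0.2135, 0.1493], E[r] = 0.2135, γ^t·E[r] = 0.104635, running G = 1.323385
t=3: π = [0.1496, 0.2146, 0.1416, 0.1298, 0.2147, 0.1497], E[r] = 0.1997, γ^t·E[r] = 0.068481, running G = 1.391866
t=4: π = [0.1495, 0.2149, 0.1417, 0.1292, 0.2149, 0.1498], E[r] = 0.1978, γ^t·E[r] = 0.047487, running G = 1.439353
t=5: π = [0.1494, 0.2149, 0.1417, 0.1292, 0.2150, 0.1498], E[r] = 0.1975, γ^t·E[r] = 0.033201, running G = 1.472555
t=6: π = [0.1494, 0.2149, 0.1417, 0.1292, 0.2150, 0.1498], E[r] = 0.1975, γ^t·E[r] = 0.023237, running G = 1.495792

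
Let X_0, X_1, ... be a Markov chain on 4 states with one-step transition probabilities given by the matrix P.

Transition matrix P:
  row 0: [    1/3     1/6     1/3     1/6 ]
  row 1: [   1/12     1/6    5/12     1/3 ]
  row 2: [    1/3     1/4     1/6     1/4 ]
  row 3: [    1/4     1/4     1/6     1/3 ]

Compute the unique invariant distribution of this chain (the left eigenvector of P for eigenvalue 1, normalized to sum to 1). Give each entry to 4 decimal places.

π = [0.2582, 0.2109, 0.2624, 0.2684]

Balance equations π_j = Σ_i π_i·P[i][j]:
  π_0 = 1/3·π_0 + 1/12·π_1 + 1/3·π_2 + 1/4·π_3
  π_1 = 1/6·π_0 + 1/6·π_1 + 1/4·π_2 + 1/4·π_3
  π_2 = 1/3·π_0 + 5/12·π_1 + 1/6·π_2 + 1/6·π_3
  normalize: π_0 + π_1 + π_2 + π_3 = 1
Solving the linear system gives exactly π = [431/1669, 352/1669, 438/1669, 448/1669].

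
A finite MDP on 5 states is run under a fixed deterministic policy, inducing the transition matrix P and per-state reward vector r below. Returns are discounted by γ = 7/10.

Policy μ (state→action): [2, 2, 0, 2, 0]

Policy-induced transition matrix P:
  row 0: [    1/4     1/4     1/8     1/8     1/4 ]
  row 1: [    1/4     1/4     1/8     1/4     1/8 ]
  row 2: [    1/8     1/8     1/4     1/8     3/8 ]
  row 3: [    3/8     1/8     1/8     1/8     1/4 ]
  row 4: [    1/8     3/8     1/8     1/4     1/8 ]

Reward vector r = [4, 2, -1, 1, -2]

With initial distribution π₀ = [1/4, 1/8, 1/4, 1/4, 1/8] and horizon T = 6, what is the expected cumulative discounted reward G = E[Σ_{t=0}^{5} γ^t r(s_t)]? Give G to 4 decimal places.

G = 2.8173

t=0: π = [0.2500, 0.1250, 0.2500, 0.2500, 0.1250], E[r] = 1.0000, γ^t·E[r] = 1.000000, running G = 1.000000
t=1: π = [0.2344, 0.2031, 0.1563, 0.1563, 0.2500], E[r] = 0.8438, γ^t·E[r] = 0.590625, running G = 1.590625
t=2: π = [0.2188, 0.2422, 0.1445, 0.1816, 0.2129], E[r] = 0.9707, γ^t·E[r] = 0.475645, running G = 2.066270
t=3: π = [0.2280, 0.2358, 0.1431, 0.1819, 0.2112], E[r] = 1.0002, γ^t·E[r] = 0.343084, running G = 2.409353
t=4: π = [0.2285, 0.2358, 0.1429, 0.1809, 0.2120], E[r] = 0.9994, γ^t·E[r] = 0.239946, running G = 2.649299
t=5: π = [0.2282, 0.2360, 0.1429, 0.1810, 0.2119], E[r] = 0.9994, γ^t·E[r] = 0.167968, running G = 2.817267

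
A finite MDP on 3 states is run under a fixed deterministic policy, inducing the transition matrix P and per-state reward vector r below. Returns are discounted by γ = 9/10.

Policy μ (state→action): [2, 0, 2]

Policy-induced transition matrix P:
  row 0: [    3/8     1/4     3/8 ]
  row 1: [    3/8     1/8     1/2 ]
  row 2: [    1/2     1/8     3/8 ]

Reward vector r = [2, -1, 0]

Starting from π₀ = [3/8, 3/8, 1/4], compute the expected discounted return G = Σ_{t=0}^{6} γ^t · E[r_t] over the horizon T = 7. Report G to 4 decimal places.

G = 3.1845

t=0: π = [0.3750, 0.3750, 0.2500], E[r] = 0.3750, γ^t·E[r] = 0.375000, running G = 0.375000
t=1: π = [0.4063, 0.1719, 0.4219], E[r] = 0.6406, γ^t·E[r] = 0.576563, running G = 0.951563
t=2: π = [0.4277, 0.1758, 0.3965], E[r] = 0.6797, γ^t·E[r] = 0.550547, running G = 1.502109
t=3: π = [0.4246, 0.1785, 0.3970], E[r] = 0.6707, γ^t·E[r] = 0.488907, running G = 1.991016
t=4: π = [0.4246, 0.1781, 0.3973], E[r] = 0.6712, γ^t·E[r] = 0.440357, running G = 2.431373
t=5: π = [0.4247, 0.1781, 0.3973], E[r] = 0.6712, γ^t·E[r] = 0.396366, running G = 2.827739
t=6: π = [0.4247, 0.1781, 0.3973], E[r] = 0.6712, γ^t·E[r] = 0.356720, running G = 3.184459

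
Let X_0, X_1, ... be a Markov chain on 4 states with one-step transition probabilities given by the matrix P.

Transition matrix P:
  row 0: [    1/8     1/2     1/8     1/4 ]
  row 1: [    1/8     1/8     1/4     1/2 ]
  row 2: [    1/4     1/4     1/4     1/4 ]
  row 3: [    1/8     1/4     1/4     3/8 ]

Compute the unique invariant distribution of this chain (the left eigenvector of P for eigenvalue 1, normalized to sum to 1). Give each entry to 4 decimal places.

π = [0.1538, 0.2564, 0.2308, 0.3590]

Balance equations π_j = Σ_i π_i·P[i][j]:
  π_0 = 1/8·π_0 + 1/8·π_1 + 1/4·π_2 + 1/8·π_3
  π_1 = 1/2·π_0 + 1/8·π_1 + 1/4·π_2 + 1/4·π_3
  π_2 = 1/8·π_0 + 1/4·π_1 + 1/4·π_2 + 1/4·π_3
  normalize: π_0 + π_1 + π_2 + π_3 = 1
Solving the linear system gives exactly π = [2/13, 10/39, 3/13, 14/39].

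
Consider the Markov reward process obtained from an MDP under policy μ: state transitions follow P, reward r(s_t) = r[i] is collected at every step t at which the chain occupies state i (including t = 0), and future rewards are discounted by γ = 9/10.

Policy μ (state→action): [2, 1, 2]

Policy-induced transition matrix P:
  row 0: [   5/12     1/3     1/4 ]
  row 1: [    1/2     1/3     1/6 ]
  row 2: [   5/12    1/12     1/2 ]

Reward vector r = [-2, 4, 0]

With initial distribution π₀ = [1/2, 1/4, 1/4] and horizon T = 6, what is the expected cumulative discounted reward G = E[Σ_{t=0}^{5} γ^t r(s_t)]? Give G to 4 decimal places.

t=0: π = [0.5000, 0.2500, 0.2500], E[r] = 0.0000, γ^t·E[r] = 0.000000, running G = 0.000000
t=1: π = [0.4375, 0.2708, 0.2917], E[r] = 0.2083, γ^t·E[r] = 0.187500, running G = 0.187500
t=2: π = [0.4392, 0.2604, 0.3003], E[r] = 0.1632, γ^t·E[r] = 0.132188, running G = 0.319688
t=3: π = [0.4384, 0.2582, 0.3034], E[r] = 0.1563, γ^t·E[r] = 0.113906, running G = 0.433594
t=4: π = [0.4382, 0.2575, 0.3043], E[r] = 0.1536, γ^t·E[r] = 0.100760, running G = 0.534353
t=5: π = [0.4381, 0.2573, 0.3046], E[r] = 0.1528, γ^t·E[r] = 0.090203, running G = 0.624556

G = 0.6246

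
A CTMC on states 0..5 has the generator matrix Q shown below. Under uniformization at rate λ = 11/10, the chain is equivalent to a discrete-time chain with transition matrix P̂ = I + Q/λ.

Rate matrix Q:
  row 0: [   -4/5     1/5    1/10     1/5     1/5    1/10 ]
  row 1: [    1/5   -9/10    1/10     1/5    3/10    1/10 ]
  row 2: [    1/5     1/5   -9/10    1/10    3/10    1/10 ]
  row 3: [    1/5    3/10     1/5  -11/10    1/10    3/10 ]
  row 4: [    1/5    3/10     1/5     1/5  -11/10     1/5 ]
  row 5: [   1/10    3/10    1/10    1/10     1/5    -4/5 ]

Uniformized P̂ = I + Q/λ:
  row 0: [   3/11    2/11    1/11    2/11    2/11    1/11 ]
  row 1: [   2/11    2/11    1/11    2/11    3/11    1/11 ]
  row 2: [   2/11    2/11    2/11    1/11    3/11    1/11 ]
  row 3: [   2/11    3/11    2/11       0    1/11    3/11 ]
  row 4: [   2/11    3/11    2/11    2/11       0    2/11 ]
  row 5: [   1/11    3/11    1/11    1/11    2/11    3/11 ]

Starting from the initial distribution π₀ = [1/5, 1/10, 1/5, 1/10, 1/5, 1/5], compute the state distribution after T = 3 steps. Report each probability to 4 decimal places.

π = [0.1841, 0.2240, 0.1304, 0.1317, 0.1704, 0.1594]

t=0: π = [0.2000, 0.1000, 0.2000, 0.1000, 0.2000, 0.2000]
t=1: π = [0.1818, 0.2273, 0.1364, 0.1273, 0.1636, 0.1636]
t=2: π = [0.1835, 0.2231, 0.1298, 0.1314, 0.1736, 0.1587]
t=3: π = [0.1841, 0.2240, 0.1304, 0.1317, 0.1704, 0.1594]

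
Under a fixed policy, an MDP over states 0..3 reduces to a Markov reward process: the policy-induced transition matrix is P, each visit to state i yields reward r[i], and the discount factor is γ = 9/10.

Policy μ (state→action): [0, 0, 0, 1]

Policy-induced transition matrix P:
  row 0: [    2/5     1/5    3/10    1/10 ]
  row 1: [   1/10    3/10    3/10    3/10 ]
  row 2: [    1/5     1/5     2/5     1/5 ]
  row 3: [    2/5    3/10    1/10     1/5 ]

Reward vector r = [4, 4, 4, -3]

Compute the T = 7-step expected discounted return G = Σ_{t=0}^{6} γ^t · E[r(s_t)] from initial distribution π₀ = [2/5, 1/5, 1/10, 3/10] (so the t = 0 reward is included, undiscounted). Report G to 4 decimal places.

t=0: π = [0.4000, 0.2000, 0.1000, 0.3000], E[r] = 1.9000, γ^t·E[r] = 1.900000, running G = 1.900000
t=1: π = [0.3200, 0.2500, 0.2500, 0.1800], E[r] = 2.7400, γ^t·E[r] = 2.466000, running G = 4.366000
t=2: π = [0.2750, 0.2430, 0.2890, 0.1930], E[r] = 2.6490, γ^t·E[r] = 2.145690, running G = 6.511690
t=3: π = [0.2693, 0.2436, 0.2903, 0.1968], E[r] = 2.6224, γ^t·E[r] = 1.911730, running G = 8.423420
t=4: π = [0.2689, 0.2440, 0.2897, 0.1974], E[r] = 2.6180, γ^t·E[r] = 1.717663, running G = 10.141083
t=5: π = [0.2689, 0.2441, 0.2895, 0.1975], E[r] = 2.6174, γ^t·E[r] = 1.545533, running G = 11.686616
t=6: π = [0.2689, 0.2442, 0.2894, 0.1975], E[r] = 2.6173, γ^t·E[r] = 1.390938, running G = 13.077554

G = 13.0776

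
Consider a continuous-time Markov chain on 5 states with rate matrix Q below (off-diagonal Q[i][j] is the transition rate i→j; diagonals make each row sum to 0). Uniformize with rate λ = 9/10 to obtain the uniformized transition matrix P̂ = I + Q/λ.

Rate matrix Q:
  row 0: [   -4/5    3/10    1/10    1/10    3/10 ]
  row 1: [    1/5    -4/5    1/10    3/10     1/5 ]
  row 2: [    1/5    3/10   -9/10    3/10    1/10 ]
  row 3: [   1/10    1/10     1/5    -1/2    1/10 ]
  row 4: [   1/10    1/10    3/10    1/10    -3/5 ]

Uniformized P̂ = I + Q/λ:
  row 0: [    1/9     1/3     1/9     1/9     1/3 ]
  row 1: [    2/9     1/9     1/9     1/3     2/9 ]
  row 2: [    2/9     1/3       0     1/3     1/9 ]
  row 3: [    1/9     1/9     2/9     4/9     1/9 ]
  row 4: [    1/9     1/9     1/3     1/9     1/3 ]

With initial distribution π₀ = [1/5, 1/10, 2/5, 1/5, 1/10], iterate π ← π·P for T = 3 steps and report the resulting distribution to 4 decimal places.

t=0: π = [0.2000, 0.1000, 0.4000, 0.2000, 0.1000]
t=1: π = [0.1667, 0.2444, 0.1111, 0.2889, 0.1889]
t=2: π = [0.1506, 0.1728, 0.1728, 0.2864, 0.2173]
t=3: π = [0.1495, 0.1830, 0.1720, 0.2834, 0.2121]

π = [0.1495, 0.1830, 0.1720, 0.2834, 0.2121]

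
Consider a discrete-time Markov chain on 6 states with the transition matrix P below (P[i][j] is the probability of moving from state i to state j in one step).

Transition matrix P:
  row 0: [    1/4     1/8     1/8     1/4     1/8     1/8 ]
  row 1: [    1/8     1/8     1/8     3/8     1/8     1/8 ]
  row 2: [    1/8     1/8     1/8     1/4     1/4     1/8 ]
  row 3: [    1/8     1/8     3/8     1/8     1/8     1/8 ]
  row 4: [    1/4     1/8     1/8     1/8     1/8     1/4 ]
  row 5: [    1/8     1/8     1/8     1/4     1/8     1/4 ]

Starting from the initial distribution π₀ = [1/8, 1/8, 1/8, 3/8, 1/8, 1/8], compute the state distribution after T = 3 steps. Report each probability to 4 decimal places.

π = [0.1643, 0.1250, 0.1807, 0.2188, 0.1470, 0.1643]

t=0: π = [0.1250, 0.1250, 0.1250, 0.3750, 0.1250, 0.1250]
t=1: π = [0.1563, 0.1250, 0.2188, 0.2031, 0.1406, 0.1563]
t=2: π = [0.1621, 0.1250, 0.1758, 0.2227, 0.1523, 0.1621]
t=3: π = [0.1643, 0.1250, 0.1807, 0.2188, 0.1470, 0.1643]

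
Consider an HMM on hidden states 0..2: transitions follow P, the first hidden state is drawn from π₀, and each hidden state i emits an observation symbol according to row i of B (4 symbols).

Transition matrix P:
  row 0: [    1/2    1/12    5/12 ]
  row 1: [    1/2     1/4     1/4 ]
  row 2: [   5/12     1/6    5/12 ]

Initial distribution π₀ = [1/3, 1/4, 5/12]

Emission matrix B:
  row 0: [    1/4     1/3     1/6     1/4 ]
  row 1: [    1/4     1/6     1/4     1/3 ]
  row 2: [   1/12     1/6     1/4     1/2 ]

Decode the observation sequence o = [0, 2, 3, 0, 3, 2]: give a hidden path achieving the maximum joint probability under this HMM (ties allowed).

t=0: δ = [8.333e-02, 6.250e-02, 3.472e-02]  (obs o_0=0)
t=1: δ = [6.944e-03, 3.906e-03, 8.681e-03]  ψ = [0, 1, 0]  (obs o_1=2)
t=2: δ = [9.042e-04, 4.823e-04, 1.808e-03]  ψ = [2, 2, 2]  (obs o_2=3)
t=3: δ = [1.884e-04, 7.535e-05, 6.279e-05]  ψ = [2, 2, 2]  (obs o_3=0)
t=4: δ = [2.355e-05, 6.279e-06, 3.925e-05]  ψ = [0, 1, 0]  (obs o_4=3)
t=5: δ = [2.725e-06, 1.635e-06, 4.088e-06]  ψ = [2, 2, 2]  (obs o_5=2)
backtrack: best end state = 2; path = [0, 2, 2, 0, 2, 2]

path = [0, 2, 2, 0, 2, 2]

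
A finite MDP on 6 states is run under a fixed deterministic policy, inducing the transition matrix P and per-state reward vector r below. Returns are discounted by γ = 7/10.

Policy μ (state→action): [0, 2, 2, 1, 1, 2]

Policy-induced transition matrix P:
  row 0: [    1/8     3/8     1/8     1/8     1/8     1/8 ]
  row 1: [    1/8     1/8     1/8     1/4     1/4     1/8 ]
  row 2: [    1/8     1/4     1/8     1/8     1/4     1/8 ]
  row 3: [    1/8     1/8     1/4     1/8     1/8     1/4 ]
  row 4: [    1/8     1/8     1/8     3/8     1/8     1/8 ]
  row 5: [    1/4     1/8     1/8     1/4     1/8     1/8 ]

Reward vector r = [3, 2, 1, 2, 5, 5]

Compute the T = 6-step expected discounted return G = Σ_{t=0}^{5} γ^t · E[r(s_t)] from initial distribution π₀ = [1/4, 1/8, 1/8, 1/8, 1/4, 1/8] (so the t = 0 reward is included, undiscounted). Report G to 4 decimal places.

G = 8.9315

t=0: π = [0.2500, 0.1250, 0.1250, 0.1250, 0.2500, 0.1250], E[r] = 3.2500, γ^t·E[r] = 3.250000, running G = 3.250000
t=1: π = [0.1406, 0.2031, 0.1406, 0.2188, 0.1563, 0.1406], E[r] = 2.8906, γ^t·E[r] = 2.023438, running G = 5.273438
t=2: π = [0.1426, 0.1777, 0.1523, 0.2070, 0.1680, 0.1523], E[r] = 2.9512, γ^t·E[r] = 1.446074, running G = 6.719512
t=3: π = [0.1440, 0.1797, 0.1509, 0.2083, 0.1663, 0.1509], E[r] = 2.9446, γ^t·E[r] = 1.009991, running G = 7.729503
t=4: π = [0.1439, 0.1799, 0.1510, 0.2079, 0.1663, 0.1510], E[r] = 2.9449, γ^t·E[r] = 0.707067, running G = 8.436570
t=5: π = [0.1439, 0.1798, 0.1510, 0.2079, 0.1664, 0.1510], E[r] = 2.9449, γ^t·E[r] = 0.494956, running G = 8.931525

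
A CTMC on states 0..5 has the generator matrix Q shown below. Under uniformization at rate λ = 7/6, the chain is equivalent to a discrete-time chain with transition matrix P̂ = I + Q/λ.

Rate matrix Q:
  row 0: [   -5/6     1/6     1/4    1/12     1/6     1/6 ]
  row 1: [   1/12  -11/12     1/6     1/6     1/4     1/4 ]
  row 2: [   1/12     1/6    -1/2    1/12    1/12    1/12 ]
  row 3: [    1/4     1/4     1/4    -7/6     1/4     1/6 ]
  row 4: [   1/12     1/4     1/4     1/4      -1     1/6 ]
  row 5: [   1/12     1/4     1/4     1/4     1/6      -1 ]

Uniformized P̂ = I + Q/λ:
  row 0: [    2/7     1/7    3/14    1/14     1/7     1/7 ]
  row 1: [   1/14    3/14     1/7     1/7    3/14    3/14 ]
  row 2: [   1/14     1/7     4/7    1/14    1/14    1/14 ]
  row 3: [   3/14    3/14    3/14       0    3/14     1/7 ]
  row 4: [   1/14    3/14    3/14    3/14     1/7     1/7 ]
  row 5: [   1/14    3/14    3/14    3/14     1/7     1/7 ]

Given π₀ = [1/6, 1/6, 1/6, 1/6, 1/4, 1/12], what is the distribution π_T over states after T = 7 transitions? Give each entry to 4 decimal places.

π = [0.1120, 0.1840, 0.3128, 0.1157, 0.1419, 0.1337]

t=0: π = [0.1667, 0.1667, 0.1667, 0.1667, 0.2500, 0.0833]
t=1: π = [0.1310, 0.1905, 0.2619, 0.1190, 0.1548, 0.1429]
t=2: π = [0.1165, 0.1862, 0.2942, 0.1190, 0.1463, 0.1378]
t=3: π = [0.1134, 0.1849, 0.3061, 0.1168, 0.1436, 0.1351]
t=4: π = [0.1124, 0.1843, 0.3104, 0.1161, 0.1425, 0.1342]
t=5: π = [0.1121, 0.1841, 0.3120, 0.1158, 0.1421, 0.1339]
t=6: π = [0.1120, 0.1840, 0.3126, 0.1157, 0.1420, 0.1337]
t=7: π = [0.1120, 0.1840, 0.3128, 0.1157, 0.1419, 0.1337]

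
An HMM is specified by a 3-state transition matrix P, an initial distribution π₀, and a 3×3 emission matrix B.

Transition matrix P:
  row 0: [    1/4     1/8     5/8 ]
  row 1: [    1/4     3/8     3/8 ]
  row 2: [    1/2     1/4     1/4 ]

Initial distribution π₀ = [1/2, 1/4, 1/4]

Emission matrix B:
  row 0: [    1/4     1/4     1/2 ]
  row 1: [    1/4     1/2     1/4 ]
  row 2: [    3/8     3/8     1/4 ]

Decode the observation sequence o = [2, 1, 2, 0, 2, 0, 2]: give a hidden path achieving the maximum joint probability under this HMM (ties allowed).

t=0: δ = [2.500e-01, 6.250e-02, 6.250e-02]  (obs o_0=2)
t=1: δ = [1.562e-02, 1.562e-02, 5.859e-02]  ψ = [0, 0, 0]  (obs o_1=1)
t=2: δ = [1.465e-02, 3.662e-03, 3.662e-03]  ψ = [2, 2, 2]  (obs o_2=2)
t=3: δ = [9.155e-04, 4.578e-04, 3.433e-03]  ψ = [0, 0, 0]  (obs o_3=0)
t=4: δ = [8.583e-04, 2.146e-04, 2.146e-04]  ψ = [2, 2, 2]  (obs o_4=2)
t=5: δ = [5.364e-05, 2.682e-05, 2.012e-04]  ψ = [0, 0, 0]  (obs o_5=0)
t=6: δ = [5.029e-05, 1.257e-05, 1.257e-05]  ψ = [2, 2, 2]  (obs o_6=2)
backtrack: best end state = 0; path = [0, 2, 0, 2, 0, 2, 0]

path = [0, 2, 0, 2, 0, 2, 0]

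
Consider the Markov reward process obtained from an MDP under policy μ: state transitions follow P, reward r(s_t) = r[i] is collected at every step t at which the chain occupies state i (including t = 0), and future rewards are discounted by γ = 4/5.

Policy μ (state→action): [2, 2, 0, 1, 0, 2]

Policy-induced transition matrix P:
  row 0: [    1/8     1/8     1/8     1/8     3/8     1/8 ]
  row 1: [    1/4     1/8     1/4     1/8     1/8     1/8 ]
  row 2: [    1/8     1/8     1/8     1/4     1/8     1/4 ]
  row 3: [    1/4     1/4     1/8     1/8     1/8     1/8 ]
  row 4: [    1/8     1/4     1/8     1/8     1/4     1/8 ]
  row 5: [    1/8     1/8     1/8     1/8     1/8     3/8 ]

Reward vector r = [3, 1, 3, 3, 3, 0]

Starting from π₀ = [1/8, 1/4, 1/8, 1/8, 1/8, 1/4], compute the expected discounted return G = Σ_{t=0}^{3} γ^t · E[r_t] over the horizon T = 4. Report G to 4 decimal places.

G = 5.8180

t=0: π = [0.1250, 0.2500, 0.1250, 0.1250, 0.1250, 0.2500], E[r] = 1.7500, γ^t·E[r] = 1.750000, running G = 1.750000
t=1: π = [0.1719, 0.1563, 0.1563, 0.1406, 0.1719, 0.2031], E[r] = 2.0781, γ^t·E[r] = 1.662500, running G = 3.412500
t=2: π = [0.1621, 0.1641, 0.1445, 0.1445, 0.1895, 0.1953], E[r] = 2.0859, γ^t·E[r] = 1.335000, running G = 4.747500
t=3: π = [0.1636, 0.1667, 0.1455, 0.1431, 0.1892, 0.1919], E[r] = 2.0908, γ^t·E[r] = 1.070500, running G = 5.818000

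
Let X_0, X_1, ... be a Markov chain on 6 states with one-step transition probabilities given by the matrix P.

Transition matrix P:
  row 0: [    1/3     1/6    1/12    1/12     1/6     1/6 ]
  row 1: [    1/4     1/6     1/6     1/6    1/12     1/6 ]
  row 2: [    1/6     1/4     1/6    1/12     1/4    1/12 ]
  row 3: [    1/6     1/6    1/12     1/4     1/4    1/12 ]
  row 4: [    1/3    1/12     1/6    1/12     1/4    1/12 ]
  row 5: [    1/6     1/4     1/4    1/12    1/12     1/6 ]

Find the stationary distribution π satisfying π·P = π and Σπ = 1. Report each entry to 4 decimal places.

π = [0.2531, 0.1749, 0.1466, 0.1175, 0.1781, 0.1298]

Balance equations π_j = Σ_i π_i·P[i][j]:
  π_0 = 1/3·π_0 + 1/4·π_1 + 1/6·π_2 + 1/6·π_3 + 1/3·π_4 + 1/6·π_5
  π_1 = 1/6·π_0 + 1/6·π_1 + 1/4·π_2 + 1/6·π_3 + 1/12·π_4 + 1/4·π_5
  π_2 = 1/12·π_0 + 1/6·π_1 + 1/6·π_2 + 1/12·π_3 + 1/6·π_4 + 1/4·π_5
  π_3 = 1/12·π_0 + 1/6·π_1 + 1/12·π_2 + 1/4·π_3 + 1/12·π_4 + 1/12·π_5
  π_4 = 1/6·π_0 + 1/12·π_1 + 1/4·π_2 + 1/4·π_3 + 1/4·π_4 + 1/12·π_5
  normalize: π_0 + π_1 + π_2 + π_3 + π_4 + π_5 = 1
Solving the linear system gives exactly π = [21781/86053, 15047/86053, 25231/172106, 10110/86053, 2787/15646, 11171/86053].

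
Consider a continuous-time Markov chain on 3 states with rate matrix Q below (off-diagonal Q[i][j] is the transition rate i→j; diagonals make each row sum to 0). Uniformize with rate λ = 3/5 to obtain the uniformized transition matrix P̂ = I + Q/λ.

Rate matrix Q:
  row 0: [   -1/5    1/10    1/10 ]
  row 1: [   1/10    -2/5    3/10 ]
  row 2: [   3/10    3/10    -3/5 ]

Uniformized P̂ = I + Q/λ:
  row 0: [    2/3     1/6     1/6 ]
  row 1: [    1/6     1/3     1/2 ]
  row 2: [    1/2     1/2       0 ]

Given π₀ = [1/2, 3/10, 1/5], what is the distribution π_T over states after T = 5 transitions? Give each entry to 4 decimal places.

t=0: π = [0.5000, 0.3000, 0.2000]
t=1: π = [0.4833, 0.2833, 0.2333]
t=2: π = [0.4861, 0.2917, 0.2222]
t=3: π = [0.4838, 0.2894, 0.2269]
t=4: π = [0.4842, 0.2905, 0.2253]
t=5: π = [0.4839, 0.2902, 0.2260]

π = [0.4839, 0.2902, 0.2260]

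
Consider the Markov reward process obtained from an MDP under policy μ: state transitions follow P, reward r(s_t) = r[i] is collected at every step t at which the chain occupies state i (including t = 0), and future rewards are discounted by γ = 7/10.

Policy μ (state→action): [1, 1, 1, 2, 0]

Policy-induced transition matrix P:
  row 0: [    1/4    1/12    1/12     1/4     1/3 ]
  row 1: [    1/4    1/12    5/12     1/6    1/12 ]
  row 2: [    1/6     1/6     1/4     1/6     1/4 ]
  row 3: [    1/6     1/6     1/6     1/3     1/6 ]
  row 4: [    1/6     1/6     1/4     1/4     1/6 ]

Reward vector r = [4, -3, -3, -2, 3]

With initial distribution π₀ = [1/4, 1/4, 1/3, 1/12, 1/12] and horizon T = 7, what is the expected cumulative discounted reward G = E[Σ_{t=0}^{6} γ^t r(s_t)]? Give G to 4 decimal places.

G = -0.9043

t=0: π = [0.2500, 0.2500, 0.3333, 0.0833, 0.0833], E[r] = -0.6667, γ^t·E[r] = -0.666667, running G = -0.666667
t=1: π = [0.2083, 0.1250, 0.2431, 0.2083, 0.2153], E[r] = -0.0417, γ^t·E[r] = -0.029167, running G = -0.695833
t=2: π = [0.1944, 0.1389, 0.2188, 0.2367, 0.2112], E[r] = -0.1348, γ^t·E[r] = -0.066071, running G = -0.761904
t=3: π = [0.1944, 0.1389, 0.2210, 0.2399, 0.2057], E[r] = -0.1646, γ^t·E[r] = -0.056455, running G = -0.818359
t=4: π = [0.1944, 0.1389, 0.2207, 0.2400, 0.2059], E[r] = -0.1634, γ^t·E[r] = -0.039227, running G = -0.857587
t=5: π = [0.1944, 0.1389, 0.2207, 0.2400, 0.2059], E[r] = -0.1635, γ^t·E[r] = -0.027477, running G = -0.885064
t=6: π = [0.1944, 0.1389, 0.2207, 0.2400, 0.2059], E[r] = -0.1635, γ^t·E[r] = -0.019234, running G = -0.904297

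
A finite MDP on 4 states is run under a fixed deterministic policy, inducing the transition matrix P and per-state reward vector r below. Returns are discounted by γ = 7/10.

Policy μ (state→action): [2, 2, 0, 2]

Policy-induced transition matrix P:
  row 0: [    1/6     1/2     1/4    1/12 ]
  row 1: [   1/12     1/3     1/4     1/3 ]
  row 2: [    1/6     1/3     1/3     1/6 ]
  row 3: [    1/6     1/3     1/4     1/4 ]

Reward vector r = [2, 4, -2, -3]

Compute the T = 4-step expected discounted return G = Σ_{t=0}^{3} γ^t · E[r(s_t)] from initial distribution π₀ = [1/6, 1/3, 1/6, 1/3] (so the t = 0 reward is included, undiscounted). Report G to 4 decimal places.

t=0: π = [0.1667, 0.3333, 0.1667, 0.3333], E[r] = 0.3333, γ^t·E[r] = 0.333333, running G = 0.333333
t=1: π = [0.1389, 0.3611, 0.2639, 0.2361], E[r] = 0.4861, γ^t·E[r] = 0.340278, running G = 0.673611
t=2: π = [0.1366, 0.3565, 0.2720, 0.2350], E[r] = 0.4502, γ^t·E[r] = 0.220613, running G = 0.894225
t=3: π = [0.1370, 0.3561, 0.2727, 0.2343], E[r] = 0.4501, γ^t·E[r] = 0.154396, running G = 1.048621

G = 1.0486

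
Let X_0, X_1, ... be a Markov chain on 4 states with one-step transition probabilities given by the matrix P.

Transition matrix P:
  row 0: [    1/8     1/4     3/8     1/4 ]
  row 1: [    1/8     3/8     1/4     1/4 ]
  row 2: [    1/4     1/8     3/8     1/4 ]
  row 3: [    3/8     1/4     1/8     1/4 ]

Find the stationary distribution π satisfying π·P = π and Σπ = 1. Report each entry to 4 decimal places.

π = [0.2227, 0.2455, 0.2818, 0.2500]

Balance equations π_j = Σ_i π_i·P[i][j]:
  π_0 = 1/8·π_0 + 1/8·π_1 + 1/4·π_2 + 3/8·π_3
  π_1 = 1/4·π_0 + 3/8·π_1 + 1/8·π_2 + 1/4·π_3
  π_2 = 3/8·π_0 + 1/4·π_1 + 3/8·π_2 + 1/8·π_3
  normalize: π_0 + π_1 + π_2 + π_3 = 1
Solving the linear system gives exactly π = [49/220, 27/110, 31/110, 1/4].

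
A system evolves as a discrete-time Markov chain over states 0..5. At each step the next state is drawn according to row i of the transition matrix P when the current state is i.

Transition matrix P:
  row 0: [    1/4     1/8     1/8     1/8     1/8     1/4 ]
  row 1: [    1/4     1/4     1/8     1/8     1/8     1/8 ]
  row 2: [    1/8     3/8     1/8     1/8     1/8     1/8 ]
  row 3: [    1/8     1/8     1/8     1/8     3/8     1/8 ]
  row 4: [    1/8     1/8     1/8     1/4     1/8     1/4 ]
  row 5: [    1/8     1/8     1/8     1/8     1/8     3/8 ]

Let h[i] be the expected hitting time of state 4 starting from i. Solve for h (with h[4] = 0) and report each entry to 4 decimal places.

h = [6.4000, 6.4000, 6.4000, 4.8000, 0.0000, 6.4000]

First-step conditioning: h[4] = 0; for i ≠ 4, h[i] = 1 + Σ_k P[i][k]·h[k].
  h[0] = 1 + 1/4·h[0] + 1/8·h[1] + 1/8·h[2] + 1/8·h[3] + 1/4·h[5]
  h[1] = 1 + 1/4·h[0] + 1/4·h[1] + 1/8·h[2] + 1/8·h[3] + 1/8·h[5]
  h[2] = 1 + 1/8·h[0] + 3/8·h[1] + 1/8·h[2] + 1/8·h[3] + 1/8·h[5]
  h[3] = 1 + 1/8·h[0] + 1/8·h[1] + 1/8·h[2] + 1/8·h[3] + 1/8·h[5]
  h[5] = 1 + 1/8·h[0] + 1/8·h[1] + 1/8·h[2] + 1/8·h[3] + 3/8·h[5]
Solving the 5×5 linear system over states ≠ 4 gives exactly h = [32/5, 32/5, 32/5, 24/5, 0, 32/5] (h[4] = 0 is the target).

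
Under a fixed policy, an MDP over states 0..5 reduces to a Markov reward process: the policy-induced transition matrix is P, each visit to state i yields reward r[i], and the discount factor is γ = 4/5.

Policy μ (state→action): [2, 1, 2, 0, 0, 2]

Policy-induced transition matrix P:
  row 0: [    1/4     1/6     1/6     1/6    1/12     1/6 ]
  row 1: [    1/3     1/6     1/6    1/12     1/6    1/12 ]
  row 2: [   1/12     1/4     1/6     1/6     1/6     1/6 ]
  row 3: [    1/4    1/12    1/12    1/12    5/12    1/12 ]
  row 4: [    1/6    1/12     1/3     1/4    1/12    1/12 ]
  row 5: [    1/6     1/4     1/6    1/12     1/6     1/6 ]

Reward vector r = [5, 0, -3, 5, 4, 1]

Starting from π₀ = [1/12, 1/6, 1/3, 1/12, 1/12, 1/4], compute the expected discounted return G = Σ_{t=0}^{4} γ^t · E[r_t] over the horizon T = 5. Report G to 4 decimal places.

t=0: π = [0.0833, 0.1667, 0.3333, 0.0833, 0.0833, 0.2500], E[r] = 0.4167, γ^t·E[r] = 0.416667, running G = 0.416667
t=1: π = [0.1806, 0.2014, 0.1736, 0.1319, 0.1736, 0.1389], E[r] = 1.8750, γ^t·E[r] = 1.500000, running G = 1.916667
t=2: π = [0.2118, 0.1672, 0.1846, 0.1418, 0.1701, 0.1244], E[r] = 2.0191, γ^t·E[r] = 1.292222, running G = 3.208889
t=3: π = [0.2086, 0.1664, 0.1832, 0.1447, 0.1703, 0.1267], E[r] = 2.0250, γ^t·E[r] = 1.036790, running G = 4.245679
t=4: π = [0.2086, 0.1662, 0.1830, 0.1444, 0.1713, 0.1265], E[r] = 2.0274, γ^t·E[r] = 0.830431, running G = 5.076110

G = 5.0761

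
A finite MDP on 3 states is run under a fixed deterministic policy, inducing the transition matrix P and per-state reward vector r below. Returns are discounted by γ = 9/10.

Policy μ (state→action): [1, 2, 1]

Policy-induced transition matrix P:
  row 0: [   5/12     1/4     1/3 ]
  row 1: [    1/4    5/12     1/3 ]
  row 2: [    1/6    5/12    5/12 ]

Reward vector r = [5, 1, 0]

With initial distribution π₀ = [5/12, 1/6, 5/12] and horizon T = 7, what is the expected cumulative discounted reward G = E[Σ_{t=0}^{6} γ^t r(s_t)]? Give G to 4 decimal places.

G = 9.4641

t=0: π = [0.4167, 0.1667, 0.4167], E[r] = 2.2500, γ^t·E[r] = 2.250000, running G = 2.250000
t=1: π = [0.2847, 0.3472, 0.3681], E[r] = 1.7708, γ^t·E[r] = 1.593750, running G = 3.843750
t=2: π = [0.2668, 0.3692, 0.3640], E[r] = 1.7031, γ^t·E[r] = 1.379531, running G = 5.223281
t=3: π = [0.2641, 0.3722, 0.3637], E[r] = 1.6929, γ^t·E[r] = 1.234090, running G = 6.457371
t=4: π = [0.2637, 0.3726, 0.3636], E[r] = 1.6912, γ^t·E[r] = 1.109613, running G = 7.566984
t=5: π = [0.2636, 0.3727, 0.3636], E[r] = 1.6910, γ^t·E[r] = 0.998496, running G = 8.565480
t=6: π = [0.2636, 0.3727, 0.3636], E[r] = 1.6909, γ^t·E[r] = 0.898623, running G = 9.464103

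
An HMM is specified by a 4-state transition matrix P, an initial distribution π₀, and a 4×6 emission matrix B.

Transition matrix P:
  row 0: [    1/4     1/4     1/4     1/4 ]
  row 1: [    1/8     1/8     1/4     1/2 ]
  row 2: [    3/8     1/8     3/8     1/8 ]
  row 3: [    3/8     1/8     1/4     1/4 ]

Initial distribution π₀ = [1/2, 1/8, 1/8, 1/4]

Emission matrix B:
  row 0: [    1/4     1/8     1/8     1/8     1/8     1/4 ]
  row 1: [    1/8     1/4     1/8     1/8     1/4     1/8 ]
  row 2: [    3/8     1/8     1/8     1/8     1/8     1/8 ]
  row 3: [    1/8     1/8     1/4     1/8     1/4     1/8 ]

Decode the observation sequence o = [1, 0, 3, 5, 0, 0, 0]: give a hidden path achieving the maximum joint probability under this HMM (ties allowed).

path = [0, 2, 2, 0, 2, 2, 2]

t=0: δ = [6.250e-02, 3.125e-02, 1.562e-02, 3.125e-02]  (obs o_0=1)
t=1: δ = [3.906e-03, 1.953e-03, 5.859e-03, 1.953e-03]  ψ = [0, 0, 0, 0]  (obs o_1=0)
t=2: δ = [2.747e-04, 1.221e-04, 2.747e-04, 1.221e-04]  ψ = [2, 0, 2, 0]  (obs o_2=3)
t=3: δ = [2.575e-05, 8.583e-06, 1.287e-05, 8.583e-06]  ψ = [2, 0, 2, 0]  (obs o_3=5)
t=4: δ = [1.609e-06, 8.047e-07, 2.414e-06, 8.047e-07]  ψ = [0, 0, 0, 0]  (obs o_4=0)
t=5: δ = [2.263e-07, 5.029e-08, 3.395e-07, 5.029e-08]  ψ = [2, 0, 2, 0]  (obs o_5=0)
t=6: δ = [3.183e-08, 7.072e-09, 4.774e-08, 7.072e-09]  ψ = [2, 0, 2, 0]  (obs o_6=0)
backtrack: best end state = 2; path = [0, 2, 2, 0, 2, 2, 2]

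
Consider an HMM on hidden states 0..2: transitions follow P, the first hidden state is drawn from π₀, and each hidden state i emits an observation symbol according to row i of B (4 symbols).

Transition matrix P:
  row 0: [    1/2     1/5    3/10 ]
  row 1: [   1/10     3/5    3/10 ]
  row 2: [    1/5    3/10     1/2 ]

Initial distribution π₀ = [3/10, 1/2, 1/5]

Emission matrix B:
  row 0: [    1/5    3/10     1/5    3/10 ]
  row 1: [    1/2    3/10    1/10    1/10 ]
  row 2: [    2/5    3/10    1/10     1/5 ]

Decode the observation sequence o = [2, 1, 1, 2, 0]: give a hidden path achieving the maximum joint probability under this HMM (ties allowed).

t=0: δ = [6.000e-02, 5.000e-02, 2.000e-02]  (obs o_0=2)
t=1: δ = [9.000e-03, 9.000e-03, 5.400e-03]  ψ = [0, 1, 0]  (obs o_1=1)
t=2: δ = [1.350e-03, 1.620e-03, 8.100e-04]  ψ = [0, 1, 0]  (obs o_2=1)
t=3: δ = [1.350e-04, 9.720e-05, 4.860e-05]  ψ = [0, 1, 1]  (obs o_3=2)
t=4: δ = [1.350e-05, 2.916e-05, 1.620e-05]  ψ = [0, 1, 0]  (obs o_4=0)
backtrack: best end state = 1; path = [1, 1, 1, 1, 1]

path = [1, 1, 1, 1, 1]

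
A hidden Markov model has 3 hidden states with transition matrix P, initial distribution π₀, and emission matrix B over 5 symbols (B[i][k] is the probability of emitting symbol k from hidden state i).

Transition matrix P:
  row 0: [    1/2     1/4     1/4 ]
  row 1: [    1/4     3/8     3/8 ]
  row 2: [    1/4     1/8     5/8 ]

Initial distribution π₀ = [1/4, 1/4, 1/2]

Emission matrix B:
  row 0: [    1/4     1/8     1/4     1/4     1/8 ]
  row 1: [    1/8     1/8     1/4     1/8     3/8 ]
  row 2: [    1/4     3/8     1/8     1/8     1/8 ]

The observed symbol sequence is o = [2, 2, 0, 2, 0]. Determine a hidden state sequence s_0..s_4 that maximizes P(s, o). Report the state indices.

t=0: δ = [6.250e-02, 6.250e-02, 6.250e-02]  (obs o_0=2)
t=1: δ = [7.812e-03, 5.859e-03, 4.883e-03]  ψ = [0, 1, 2]  (obs o_1=2)
t=2: δ = [9.766e-04, 2.747e-04, 7.629e-04]  ψ = [0, 1, 2]  (obs o_2=0)
t=3: δ = [1.221e-04, 6.104e-05, 5.960e-05]  ψ = [0, 0, 2]  (obs o_3=2)
t=4: δ = [1.526e-05, 3.815e-06, 9.313e-06]  ψ = [0, 0, 2]  (obs o_4=0)
backtrack: best end state = 0; path = [0, 0, 0, 0, 0]

path = [0, 0, 0, 0, 0]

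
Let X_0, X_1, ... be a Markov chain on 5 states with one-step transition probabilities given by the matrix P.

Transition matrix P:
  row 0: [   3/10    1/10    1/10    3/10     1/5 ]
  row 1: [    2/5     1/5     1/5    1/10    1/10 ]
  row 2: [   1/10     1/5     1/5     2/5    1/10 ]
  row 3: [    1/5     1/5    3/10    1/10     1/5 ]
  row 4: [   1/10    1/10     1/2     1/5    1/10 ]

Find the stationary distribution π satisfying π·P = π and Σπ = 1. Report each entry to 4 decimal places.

Balance equations π_j = Σ_i π_i·P[i][j]:
  π_0 = 3/10·π_0 + 2/5·π_1 + 1/10·π_2 + 1/5·π_3 + 1/10·π_4
  π_1 = 1/10·π_0 + 1/5·π_1 + 1/5·π_2 + 1/5·π_3 + 1/10·π_4
  π_2 = 1/10·π_0 + 1/5·π_1 + 1/5·π_2 + 3/10·π_3 + 1/2·π_4
  π_3 = 3/10·π_0 + 1/10·π_1 + 2/5·π_2 + 1/10·π_3 + 1/5·π_4
  normalize: π_0 + π_1 + π_2 + π_3 + π_4 = 1
Solving the linear system gives exactly π = [2381/11055, 1813/11055, 2708/11055, 2554/11055, 533/3685].

π = [0.2154, 0.1640, 0.2450, 0.2310, 0.1446]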